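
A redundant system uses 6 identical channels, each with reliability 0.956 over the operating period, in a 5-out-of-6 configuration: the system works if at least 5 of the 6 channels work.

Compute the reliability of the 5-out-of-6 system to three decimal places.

0.974

R = Σ_{i=5}^{6} C(6,i) p^i (1−p)^{6−i} with p = 0.956
C(6,5)·0.956^5·0.044^1 = 0.21081
C(6,6)·0.956^6·0.044^0 = 0.76339
Sum = 0.974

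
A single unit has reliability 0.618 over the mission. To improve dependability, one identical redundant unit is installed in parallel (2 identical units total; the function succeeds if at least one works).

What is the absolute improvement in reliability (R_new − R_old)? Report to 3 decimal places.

0.236

R_before = 0.618
R_after = 1 − (1 − 0.618)^2 = 0.854
ΔR = 0.854 − 0.618 = 0.236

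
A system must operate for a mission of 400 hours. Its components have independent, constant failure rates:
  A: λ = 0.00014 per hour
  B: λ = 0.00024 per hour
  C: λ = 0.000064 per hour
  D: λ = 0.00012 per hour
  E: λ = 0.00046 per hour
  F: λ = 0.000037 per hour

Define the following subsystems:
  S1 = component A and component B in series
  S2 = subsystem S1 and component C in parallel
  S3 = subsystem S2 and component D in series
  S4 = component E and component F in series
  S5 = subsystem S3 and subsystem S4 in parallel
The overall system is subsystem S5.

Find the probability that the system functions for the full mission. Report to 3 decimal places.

0.991

R(A) = exp(−0.00014 × 400) = 0.94554
R(B) = exp(−0.00024 × 400) = 0.90846
R(C) = exp(−0.000064 × 400) = 0.97472
R(D) = exp(−0.00012 × 400) = 0.95313
R(E) = exp(−0.00046 × 400) = 0.83194
R(F) = exp(−0.000037 × 400) = 0.98531
Series (A and B): 0.94554 × 0.90846 = 0.85899
Parallel ([0.85899] and C): 1 − (1 − 0.85899)(1 − 0.97472) = 0.99644
Series ([0.99644] and D): 0.99644 × 0.95313 = 0.94974
Series (E and F): 0.83194 × 0.98531 = 0.81972
Parallel ([0.94974] and [0.81972]): 1 − (1 − 0.94974)(1 − 0.81972) = 0.991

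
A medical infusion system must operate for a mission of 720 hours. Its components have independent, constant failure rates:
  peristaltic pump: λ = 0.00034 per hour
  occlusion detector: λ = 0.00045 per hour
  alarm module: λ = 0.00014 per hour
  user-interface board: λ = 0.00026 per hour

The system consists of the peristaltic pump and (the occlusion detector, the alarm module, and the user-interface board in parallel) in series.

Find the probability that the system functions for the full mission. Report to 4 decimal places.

0.7793

R(peristaltic pump) = exp(−0.00034 × 720) = 0.782861
R(occlusion detector) = exp(−0.00045 × 720) = 0.723250
R(alarm module) = exp(−0.00014 × 720) = 0.904114
R(user-interface board) = exp(−0.00026 × 720) = 0.829278
Parallel (occlusion detector, alarm module, and user-interface board): 1 − (1 − 0.723250)(1 − 0.904114)(1 − 0.829278) = 0.995470
Series (peristaltic pump and [0.995470]): 0.782861 × 0.995470 = 0.7793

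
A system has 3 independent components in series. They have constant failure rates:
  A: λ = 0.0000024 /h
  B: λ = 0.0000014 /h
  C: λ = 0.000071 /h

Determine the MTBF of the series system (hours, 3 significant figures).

Series of exponential components: λ_sys = Σ λ_i
λ_sys = 0.0000024 + 0.0000014 + 0.000071 = 7.4800e-05 /h
MTBF = 1 / λ_sys = 13400 h

13400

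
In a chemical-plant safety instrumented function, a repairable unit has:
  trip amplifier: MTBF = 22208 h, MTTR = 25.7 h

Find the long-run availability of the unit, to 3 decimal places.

A(trip amplifier) = MTBF/(MTBF+MTTR) = 22208/(22208+25.7) = 0.999

0.999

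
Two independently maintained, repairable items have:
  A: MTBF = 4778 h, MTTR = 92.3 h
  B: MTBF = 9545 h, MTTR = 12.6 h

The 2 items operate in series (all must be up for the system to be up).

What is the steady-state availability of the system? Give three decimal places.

A(A) = MTBF/(MTBF+MTTR) = 4778/(4778+92.3) = 0.981048
A(B) = MTBF/(MTBF+MTTR) = 9545/(9545+12.6) = 0.998682
Series availability: 0.981048 × 0.998682 = 0.980

0.980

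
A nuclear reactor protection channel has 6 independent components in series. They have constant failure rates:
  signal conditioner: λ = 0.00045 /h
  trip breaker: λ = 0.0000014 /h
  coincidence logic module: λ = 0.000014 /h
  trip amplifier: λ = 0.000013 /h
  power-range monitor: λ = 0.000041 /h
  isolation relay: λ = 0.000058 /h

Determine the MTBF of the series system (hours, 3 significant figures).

1730

Series of exponential components: λ_sys = Σ λ_i
λ_sys = 0.00045 + 0.0000014 + 0.000014 + 0.000013 + 0.000041 + 0.000058 = 5.7740e-04 /h
MTBF = 1 / λ_sys = 1730 h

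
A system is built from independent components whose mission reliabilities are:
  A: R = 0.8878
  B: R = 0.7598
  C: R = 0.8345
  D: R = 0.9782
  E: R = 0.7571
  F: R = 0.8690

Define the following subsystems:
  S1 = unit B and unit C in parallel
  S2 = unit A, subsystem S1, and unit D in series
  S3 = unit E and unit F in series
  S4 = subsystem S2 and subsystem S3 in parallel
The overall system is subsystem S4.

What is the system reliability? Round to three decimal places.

Parallel (B and C): 1 − (1 − 0.75980)(1 − 0.83450) = 0.96025
Series (A, [0.96025], and D): 0.88780 × 0.96025 × 0.97820 = 0.83393
Series (E and F): 0.75710 × 0.86900 = 0.65792
Parallel ([0.83393] and [0.65792]): 1 − (1 − 0.83393)(1 − 0.65792) = 0.943

0.943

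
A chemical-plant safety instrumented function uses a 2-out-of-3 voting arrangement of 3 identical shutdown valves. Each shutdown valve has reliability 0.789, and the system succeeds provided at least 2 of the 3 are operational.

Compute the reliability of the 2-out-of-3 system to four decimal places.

0.8852

R = Σ_{i=2}^{3} C(3,i) p^i (1−p)^{3−i} with p = 0.789
C(3,2)·0.789^2·0.211^1 = 0.394056
C(3,3)·0.789^3·0.211^0 = 0.491169
Sum = 0.8852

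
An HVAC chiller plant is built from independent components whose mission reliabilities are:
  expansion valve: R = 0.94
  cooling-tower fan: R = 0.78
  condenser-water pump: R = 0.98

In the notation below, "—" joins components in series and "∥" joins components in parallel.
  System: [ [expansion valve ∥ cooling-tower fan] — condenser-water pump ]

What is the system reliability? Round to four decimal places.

Parallel (expansion valve and cooling-tower fan): 1 − (1 − 0.940000)(1 − 0.780000) = 0.986800
Series ([0.986800] and condenser-water pump): 0.986800 × 0.980000 = 0.9671

0.9671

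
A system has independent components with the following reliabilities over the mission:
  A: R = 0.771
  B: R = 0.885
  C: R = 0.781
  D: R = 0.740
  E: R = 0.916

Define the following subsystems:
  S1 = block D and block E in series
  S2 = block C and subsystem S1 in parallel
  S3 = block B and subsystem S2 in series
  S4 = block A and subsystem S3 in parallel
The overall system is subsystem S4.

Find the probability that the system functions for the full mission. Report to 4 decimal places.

Series (D and E): 0.740000 × 0.916000 = 0.677840
Parallel (C and [0.677840]): 1 − (1 − 0.781000)(1 − 0.677840) = 0.929447
Series (B and [0.929447]): 0.885000 × 0.929447 = 0.822561
Parallel (A and [0.822561]): 1 − (1 − 0.771000)(1 − 0.822561) = 0.9594

0.9594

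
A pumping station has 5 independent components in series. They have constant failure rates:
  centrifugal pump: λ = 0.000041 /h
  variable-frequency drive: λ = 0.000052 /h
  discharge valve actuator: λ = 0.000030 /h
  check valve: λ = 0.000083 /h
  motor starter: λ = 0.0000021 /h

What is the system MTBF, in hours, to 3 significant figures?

4810

Series of exponential components: λ_sys = Σ λ_i
λ_sys = 0.000041 + 0.000052 + 0.000030 + 0.000083 + 0.0000021 = 2.0810e-04 /h
MTBF = 1 / λ_sys = 4810 h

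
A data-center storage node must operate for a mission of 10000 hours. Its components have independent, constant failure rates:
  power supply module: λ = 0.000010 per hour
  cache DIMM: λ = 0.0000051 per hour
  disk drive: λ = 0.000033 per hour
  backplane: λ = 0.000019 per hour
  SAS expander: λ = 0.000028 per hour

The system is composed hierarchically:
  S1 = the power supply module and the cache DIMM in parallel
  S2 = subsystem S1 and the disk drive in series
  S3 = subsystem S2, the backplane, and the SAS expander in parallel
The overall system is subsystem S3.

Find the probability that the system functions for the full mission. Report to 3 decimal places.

R(power supply module) = exp(−0.000010 × 10000) = 0.90484
R(cache DIMM) = exp(−0.0000051 × 10000) = 0.95028
R(disk drive) = exp(−0.000033 × 10000) = 0.71892
R(backplane) = exp(−0.000019 × 10000) = 0.82696
R(SAS expander) = exp(−0.000028 × 10000) = 0.75578
Parallel (power supply module and cache DIMM): 1 − (1 − 0.90484)(1 − 0.95028) = 0.99527
Series ([0.99527] and disk drive): 0.99527 × 0.71892 = 0.71552
Parallel ([0.71552], backplane, and SAS expander): 1 − (1 − 0.71552)(1 − 0.82696)(1 − 0.75578) = 0.988

0.988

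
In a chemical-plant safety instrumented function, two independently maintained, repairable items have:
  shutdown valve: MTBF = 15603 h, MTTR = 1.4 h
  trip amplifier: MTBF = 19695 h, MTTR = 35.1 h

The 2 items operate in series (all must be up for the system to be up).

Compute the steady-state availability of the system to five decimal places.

A(shutdown valve) = MTBF/(MTBF+MTTR) = 15603/(15603+1.4) = 0.999910
A(trip amplifier) = MTBF/(MTBF+MTTR) = 19695/(19695+35.1) = 0.998221
Series availability: 0.999910 × 0.998221 = 0.99813

0.99813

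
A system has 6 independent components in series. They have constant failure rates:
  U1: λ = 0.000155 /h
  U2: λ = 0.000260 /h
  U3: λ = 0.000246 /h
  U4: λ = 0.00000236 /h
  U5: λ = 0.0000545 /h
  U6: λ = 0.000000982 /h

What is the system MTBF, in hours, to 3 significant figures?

1390

Series of exponential components: λ_sys = Σ λ_i
λ_sys = 0.000155 + 0.000260 + 0.000246 + 0.00000236 + 0.0000545 + 0.000000982 = 7.1884e-04 /h
MTBF = 1 / λ_sys = 1390 h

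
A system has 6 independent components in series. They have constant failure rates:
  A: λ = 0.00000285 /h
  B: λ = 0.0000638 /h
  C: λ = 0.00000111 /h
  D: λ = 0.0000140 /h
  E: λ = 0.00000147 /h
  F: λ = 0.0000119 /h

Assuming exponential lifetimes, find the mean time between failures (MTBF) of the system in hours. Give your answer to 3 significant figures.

10500

Series of exponential components: λ_sys = Σ λ_i
λ_sys = 0.00000285 + 0.0000638 + 0.00000111 + 0.0000140 + 0.00000147 + 0.0000119 = 9.5130e-05 /h
MTBF = 1 / λ_sys = 10500 h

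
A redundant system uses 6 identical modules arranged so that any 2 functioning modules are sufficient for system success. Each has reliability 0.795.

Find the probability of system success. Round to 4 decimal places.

R = Σ_{i=2}^{6} C(6,i) p^i (1−p)^{6−i} with p = 0.795
C(6,2)·0.795^2·0.205^4 = 0.016743
C(6,3)·0.795^3·0.205^3 = 0.086575
C(6,4)·0.795^4·0.205^2 = 0.251807
C(6,5)·0.795^5·0.205^1 = 0.390608
C(6,6)·0.795^6·0.205^0 = 0.252466
Sum = 0.9982

0.9982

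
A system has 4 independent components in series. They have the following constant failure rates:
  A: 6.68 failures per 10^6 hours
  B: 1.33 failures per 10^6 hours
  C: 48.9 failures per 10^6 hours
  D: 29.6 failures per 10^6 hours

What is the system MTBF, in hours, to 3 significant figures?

Series of exponential components: λ_sys = Σ λ_i
λ_sys = 0.00000668 + 0.00000133 + 0.0000489 + 0.0000296 = 8.6510e-05 /h
MTBF = 1 / λ_sys = 11600 h

11600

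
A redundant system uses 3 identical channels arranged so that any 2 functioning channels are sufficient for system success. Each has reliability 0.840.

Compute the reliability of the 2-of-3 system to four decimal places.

0.9314

R = Σ_{i=2}^{3} C(3,i) p^i (1−p)^{3−i} with p = 0.840
C(3,2)·0.840^2·0.160^1 = 0.338688
C(3,3)·0.840^3·0.160^0 = 0.592704
Sum = 0.9314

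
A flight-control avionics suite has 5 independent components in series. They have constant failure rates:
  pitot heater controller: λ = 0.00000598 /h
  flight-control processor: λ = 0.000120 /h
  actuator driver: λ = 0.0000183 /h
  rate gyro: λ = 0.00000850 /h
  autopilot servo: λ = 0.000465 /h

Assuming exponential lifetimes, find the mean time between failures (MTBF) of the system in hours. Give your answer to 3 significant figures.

1620

Series of exponential components: λ_sys = Σ λ_i
λ_sys = 0.00000598 + 0.000120 + 0.0000183 + 0.00000850 + 0.000465 = 6.1778e-04 /h
MTBF = 1 / λ_sys = 1620 h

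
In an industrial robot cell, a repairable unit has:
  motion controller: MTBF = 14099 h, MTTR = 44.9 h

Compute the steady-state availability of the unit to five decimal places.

0.99683

A(motion controller) = MTBF/(MTBF+MTTR) = 14099/(14099+44.9) = 0.99683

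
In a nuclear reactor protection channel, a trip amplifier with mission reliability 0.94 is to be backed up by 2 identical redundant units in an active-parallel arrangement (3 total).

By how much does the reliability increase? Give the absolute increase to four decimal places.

R_before = 0.94
R_after = 1 − (1 − 0.94)^3 = 0.9998
ΔR = 0.9998 − 0.94 = 0.0598

0.0598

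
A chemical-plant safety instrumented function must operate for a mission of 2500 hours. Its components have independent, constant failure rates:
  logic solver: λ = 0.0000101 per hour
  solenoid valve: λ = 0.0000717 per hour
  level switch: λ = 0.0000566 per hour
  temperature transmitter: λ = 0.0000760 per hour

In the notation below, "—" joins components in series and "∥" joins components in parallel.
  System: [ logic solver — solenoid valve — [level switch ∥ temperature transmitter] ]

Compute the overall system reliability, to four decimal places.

0.7964

R(logic solver) = exp(−0.0000101 × 2500) = 0.975066
R(solenoid valve) = exp(−0.0000717 × 2500) = 0.835897
R(level switch) = exp(−0.0000566 × 2500) = 0.868055
R(temperature transmitter) = exp(−0.0000760 × 2500) = 0.826959
Parallel (level switch and temperature transmitter): 1 − (1 − 0.868055)(1 − 0.826959) = 0.977168
Series (logic solver, solenoid valve, and [0.977168]): 0.975066 × 0.835897 × 0.977168 = 0.7964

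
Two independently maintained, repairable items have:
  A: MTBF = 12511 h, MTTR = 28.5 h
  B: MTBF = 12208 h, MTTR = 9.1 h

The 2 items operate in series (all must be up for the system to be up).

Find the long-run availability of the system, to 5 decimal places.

0.99698

A(A) = MTBF/(MTBF+MTTR) = 12511/(12511+28.5) = 0.997727
A(B) = MTBF/(MTBF+MTTR) = 12208/(12208+9.1) = 0.999255
Series availability: 0.997727 × 0.999255 = 0.99698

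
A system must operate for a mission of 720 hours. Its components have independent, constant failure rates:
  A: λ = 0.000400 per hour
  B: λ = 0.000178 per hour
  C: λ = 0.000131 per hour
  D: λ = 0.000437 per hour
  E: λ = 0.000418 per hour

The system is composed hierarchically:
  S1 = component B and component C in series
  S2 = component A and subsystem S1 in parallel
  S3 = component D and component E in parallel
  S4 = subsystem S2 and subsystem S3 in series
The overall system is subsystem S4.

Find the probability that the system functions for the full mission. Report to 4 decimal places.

0.8834

R(A) = exp(−0.000400 × 720) = 0.749762
R(B) = exp(−0.000178 × 720) = 0.879713
R(C) = exp(−0.000131 × 720) = 0.909992
R(D) = exp(−0.000437 × 720) = 0.730052
R(E) = exp(−0.000418 × 720) = 0.740107
Series (B and C): 0.879713 × 0.909992 = 0.800532
Parallel (A and [0.800532]): 1 − (1 − 0.749762)(1 − 0.800532) = 0.950086
Parallel (D and E): 1 − (1 − 0.730052)(1 − 0.740107) = 0.929842
Series ([0.950086] and [0.929842]): 0.950086 × 0.929842 = 0.8834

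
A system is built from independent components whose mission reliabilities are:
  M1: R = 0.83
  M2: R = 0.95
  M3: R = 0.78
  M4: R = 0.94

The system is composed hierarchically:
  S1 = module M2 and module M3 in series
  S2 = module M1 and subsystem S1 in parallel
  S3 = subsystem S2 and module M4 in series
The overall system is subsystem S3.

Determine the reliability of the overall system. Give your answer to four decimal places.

Series (M2 and M3): 0.950000 × 0.780000 = 0.741000
Parallel (M1 and [0.741000]): 1 − (1 − 0.830000)(1 − 0.741000) = 0.955970
Series ([0.955970] and M4): 0.955970 × 0.940000 = 0.8986

0.8986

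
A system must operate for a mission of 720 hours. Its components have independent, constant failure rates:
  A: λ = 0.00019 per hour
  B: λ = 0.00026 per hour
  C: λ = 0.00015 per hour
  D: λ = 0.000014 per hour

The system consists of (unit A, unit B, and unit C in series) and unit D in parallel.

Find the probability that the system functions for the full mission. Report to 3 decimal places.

0.996

R(A) = exp(−0.00019 × 720) = 0.87214
R(B) = exp(−0.00026 × 720) = 0.82928
R(C) = exp(−0.00015 × 720) = 0.89763
R(D) = exp(−0.000014 × 720) = 0.98997
Series (A, B, and C): 0.87214 × 0.82928 × 0.89763 = 0.64921
Parallel ([0.64921] and D): 1 − (1 − 0.64921)(1 − 0.98997) = 0.996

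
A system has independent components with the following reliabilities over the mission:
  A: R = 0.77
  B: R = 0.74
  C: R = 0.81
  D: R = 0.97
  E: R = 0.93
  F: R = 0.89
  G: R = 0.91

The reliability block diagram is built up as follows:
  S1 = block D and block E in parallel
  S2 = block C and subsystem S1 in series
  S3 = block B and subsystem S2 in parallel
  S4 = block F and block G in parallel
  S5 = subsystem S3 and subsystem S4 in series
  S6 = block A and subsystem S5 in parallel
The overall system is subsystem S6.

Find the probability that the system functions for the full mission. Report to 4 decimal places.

Parallel (D and E): 1 − (1 − 0.970000)(1 − 0.930000) = 0.997900
Series (C and [0.997900]): 0.810000 × 0.997900 = 0.808299
Parallel (B and [0.808299]): 1 − (1 − 0.740000)(1 − 0.808299) = 0.950158
Parallel (F and G): 1 − (1 − 0.890000)(1 − 0.910000) = 0.990100
Series ([0.950158] and [0.990100]): 0.950158 × 0.990100 = 0.940751
Parallel (A and [0.940751]): 1 − (1 − 0.770000)(1 − 0.940751) = 0.9864

0.9864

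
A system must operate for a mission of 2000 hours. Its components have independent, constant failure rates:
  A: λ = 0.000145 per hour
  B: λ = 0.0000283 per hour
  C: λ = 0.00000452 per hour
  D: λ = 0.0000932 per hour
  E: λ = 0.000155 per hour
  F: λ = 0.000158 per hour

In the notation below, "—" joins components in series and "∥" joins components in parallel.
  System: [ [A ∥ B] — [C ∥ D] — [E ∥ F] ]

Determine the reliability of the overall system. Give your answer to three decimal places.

0.914

R(A) = exp(−0.000145 × 2000) = 0.74826
R(B) = exp(−0.0000283 × 2000) = 0.94497
R(C) = exp(−0.00000452 × 2000) = 0.99100
R(D) = exp(−0.0000932 × 2000) = 0.82994
R(E) = exp(−0.000155 × 2000) = 0.73345
R(F) = exp(−0.000158 × 2000) = 0.72906
Parallel (A and B): 1 − (1 − 0.74826)(1 − 0.94497) = 0.98615
Parallel (C and D): 1 − (1 − 0.99100)(1 − 0.82994) = 0.99847
Parallel (E and F): 1 − (1 − 0.73345)(1 − 0.72906) = 0.92778
Series ([0.98615], [0.99847], and [0.92778]): 0.98615 × 0.99847 × 0.92778 = 0.914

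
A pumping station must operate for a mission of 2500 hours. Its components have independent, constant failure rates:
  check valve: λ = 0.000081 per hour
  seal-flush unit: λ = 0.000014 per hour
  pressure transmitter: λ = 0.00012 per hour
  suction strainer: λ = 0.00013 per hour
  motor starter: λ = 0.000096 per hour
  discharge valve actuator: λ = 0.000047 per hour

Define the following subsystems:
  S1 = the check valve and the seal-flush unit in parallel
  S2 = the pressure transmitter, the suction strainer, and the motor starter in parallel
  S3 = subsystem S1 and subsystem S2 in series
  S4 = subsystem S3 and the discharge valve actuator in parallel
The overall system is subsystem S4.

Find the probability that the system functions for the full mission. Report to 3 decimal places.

0.998

R(check valve) = exp(−0.000081 × 2500) = 0.81669
R(seal-flush unit) = exp(−0.000014 × 2500) = 0.96561
R(pressure transmitter) = exp(−0.00012 × 2500) = 0.74082
R(suction strainer) = exp(−0.00013 × 2500) = 0.72253
R(motor starter) = exp(−0.000096 × 2500) = 0.78663
R(discharge valve actuator) = exp(−0.000047 × 2500) = 0.88914
Parallel (check valve and seal-flush unit): 1 − (1 − 0.81669)(1 − 0.96561) = 0.99370
Parallel (pressure transmitter, suction strainer, and motor starter): 1 − (1 − 0.74082)(1 − 0.72253)(1 − 0.78663) = 0.98466
Series ([0.99370] and [0.98466]): 0.99370 × 0.98466 = 0.97846
Parallel ([0.97846] and discharge valve actuator): 1 − (1 − 0.97846)(1 − 0.88914) = 0.998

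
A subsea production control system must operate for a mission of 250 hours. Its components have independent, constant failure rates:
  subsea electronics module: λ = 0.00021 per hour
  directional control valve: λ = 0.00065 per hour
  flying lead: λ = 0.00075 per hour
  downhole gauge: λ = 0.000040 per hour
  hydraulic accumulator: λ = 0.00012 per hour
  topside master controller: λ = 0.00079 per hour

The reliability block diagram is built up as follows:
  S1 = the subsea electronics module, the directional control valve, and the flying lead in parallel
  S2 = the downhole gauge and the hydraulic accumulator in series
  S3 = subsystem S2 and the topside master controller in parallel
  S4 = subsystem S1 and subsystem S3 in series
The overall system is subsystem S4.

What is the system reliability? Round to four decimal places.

R(subsea electronics module) = exp(−0.00021 × 250) = 0.948854
R(directional control valve) = exp(−0.00065 × 250) = 0.850016
R(flying lead) = exp(−0.00075 × 250) = 0.829029
R(downhole gauge) = exp(−0.000040 × 250) = 0.990050
R(hydraulic accumulator) = exp(−0.00012 × 250) = 0.970446
R(topside master controller) = exp(−0.00079 × 250) = 0.820780
Parallel (subsea electronics module, directional control valve, and flying lead): 1 − (1 − 0.948854)(1 − 0.850016)(1 − 0.829029) = 0.998688
Series (downhole gauge and hydraulic accumulator): 0.990050 × 0.970446 = 0.960790
Parallel ([0.960790] and topside master controller): 1 − (1 − 0.960790)(1 − 0.820780) = 0.992973
Series ([0.998688] and [0.992973]): 0.998688 × 0.992973 = 0.9917

0.9917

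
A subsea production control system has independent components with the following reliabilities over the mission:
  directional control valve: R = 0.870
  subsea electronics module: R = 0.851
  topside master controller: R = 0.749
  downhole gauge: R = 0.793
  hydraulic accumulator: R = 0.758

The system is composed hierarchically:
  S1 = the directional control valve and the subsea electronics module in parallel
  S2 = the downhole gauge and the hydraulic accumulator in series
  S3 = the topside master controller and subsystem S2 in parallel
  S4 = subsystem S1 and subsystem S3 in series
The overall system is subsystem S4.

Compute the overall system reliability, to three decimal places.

0.882

Parallel (directional control valve and subsea electronics module): 1 − (1 − 0.87000)(1 − 0.85100) = 0.98063
Series (downhole gauge and hydraulic accumulator): 0.79300 × 0.75800 = 0.60109
Parallel (topside master controller and [0.60109]): 1 − (1 − 0.74900)(1 − 0.60109) = 0.89987
Series ([0.98063] and [0.89987]): 0.98063 × 0.89987 = 0.882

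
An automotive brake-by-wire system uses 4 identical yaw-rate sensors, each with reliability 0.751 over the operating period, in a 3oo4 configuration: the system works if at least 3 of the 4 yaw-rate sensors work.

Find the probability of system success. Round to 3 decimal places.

0.740

R = Σ_{i=3}^{4} C(4,i) p^i (1−p)^{4−i} with p = 0.751
C(4,3)·0.751^3·0.249^1 = 0.42187
C(4,4)·0.751^4·0.249^0 = 0.31810
Sum = 0.740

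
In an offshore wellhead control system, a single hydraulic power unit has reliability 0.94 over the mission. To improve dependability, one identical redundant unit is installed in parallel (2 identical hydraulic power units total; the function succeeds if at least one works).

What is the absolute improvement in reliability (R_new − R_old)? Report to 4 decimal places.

0.0564

R_before = 0.94
R_after = 1 − (1 − 0.94)^2 = 0.9964
ΔR = 0.9964 − 0.94 = 0.0564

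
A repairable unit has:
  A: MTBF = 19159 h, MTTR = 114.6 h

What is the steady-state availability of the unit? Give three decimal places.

0.994

A(A) = MTBF/(MTBF+MTTR) = 19159/(19159+114.6) = 0.994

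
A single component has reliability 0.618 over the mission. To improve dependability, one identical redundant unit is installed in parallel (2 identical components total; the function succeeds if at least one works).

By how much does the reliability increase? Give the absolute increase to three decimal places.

0.236

R_before = 0.618
R_after = 1 − (1 − 0.618)^2 = 0.854
ΔR = 0.854 − 0.618 = 0.236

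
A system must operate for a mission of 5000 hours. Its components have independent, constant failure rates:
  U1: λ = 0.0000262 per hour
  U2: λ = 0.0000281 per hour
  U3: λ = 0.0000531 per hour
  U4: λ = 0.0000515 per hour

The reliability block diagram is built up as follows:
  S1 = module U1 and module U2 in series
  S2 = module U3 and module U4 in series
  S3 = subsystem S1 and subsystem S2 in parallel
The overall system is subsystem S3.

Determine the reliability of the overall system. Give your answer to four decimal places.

0.9032

R(U1) = exp(−0.0000262 × 5000) = 0.877218
R(U2) = exp(−0.0000281 × 5000) = 0.868924
R(U3) = exp(−0.0000531 × 5000) = 0.766822
R(U4) = exp(−0.0000515 × 5000) = 0.772982
Series (U1 and U2): 0.877218 × 0.868924 = 0.762236
Series (U3 and U4): 0.766822 × 0.772982 = 0.592740
Parallel ([0.762236] and [0.592740]): 1 − (1 − 0.762236)(1 − 0.592740) = 0.9032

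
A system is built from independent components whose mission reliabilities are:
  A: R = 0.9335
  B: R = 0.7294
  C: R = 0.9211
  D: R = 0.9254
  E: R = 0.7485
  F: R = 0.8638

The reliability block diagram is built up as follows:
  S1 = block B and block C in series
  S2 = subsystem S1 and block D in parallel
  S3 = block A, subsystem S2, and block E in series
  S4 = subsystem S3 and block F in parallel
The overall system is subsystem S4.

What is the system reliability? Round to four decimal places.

0.9566

Series (B and C): 0.729400 × 0.921100 = 0.671850
Parallel ([0.671850] and D): 1 − (1 − 0.671850)(1 − 0.925400) = 0.975520
Series (A, [0.975520], and E): 0.933500 × 0.975520 × 0.748500 = 0.681620
Parallel ([0.681620] and F): 1 − (1 − 0.681620)(1 − 0.863800) = 0.9566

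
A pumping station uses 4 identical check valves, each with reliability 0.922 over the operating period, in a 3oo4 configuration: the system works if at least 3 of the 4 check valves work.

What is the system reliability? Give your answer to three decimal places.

0.967

R = Σ_{i=3}^{4} C(4,i) p^i (1−p)^{4−i} with p = 0.922
C(4,3)·0.922^3·0.078^1 = 0.24454
C(4,4)·0.922^4·0.078^0 = 0.72264
Sum = 0.967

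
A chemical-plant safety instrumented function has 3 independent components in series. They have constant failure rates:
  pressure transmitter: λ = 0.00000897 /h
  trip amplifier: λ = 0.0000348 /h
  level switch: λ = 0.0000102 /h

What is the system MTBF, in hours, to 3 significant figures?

Series of exponential components: λ_sys = Σ λ_i
λ_sys = 0.00000897 + 0.0000348 + 0.0000102 = 5.3970e-05 /h
MTBF = 1 / λ_sys = 18500 h

18500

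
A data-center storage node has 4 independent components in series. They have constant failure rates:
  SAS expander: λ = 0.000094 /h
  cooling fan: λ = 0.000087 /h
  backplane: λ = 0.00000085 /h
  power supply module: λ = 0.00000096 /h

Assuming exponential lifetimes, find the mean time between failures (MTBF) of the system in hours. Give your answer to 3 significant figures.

5470

Series of exponential components: λ_sys = Σ λ_i
λ_sys = 0.000094 + 0.000087 + 0.00000085 + 0.00000096 = 1.8281e-04 /h
MTBF = 1 / λ_sys = 5470 h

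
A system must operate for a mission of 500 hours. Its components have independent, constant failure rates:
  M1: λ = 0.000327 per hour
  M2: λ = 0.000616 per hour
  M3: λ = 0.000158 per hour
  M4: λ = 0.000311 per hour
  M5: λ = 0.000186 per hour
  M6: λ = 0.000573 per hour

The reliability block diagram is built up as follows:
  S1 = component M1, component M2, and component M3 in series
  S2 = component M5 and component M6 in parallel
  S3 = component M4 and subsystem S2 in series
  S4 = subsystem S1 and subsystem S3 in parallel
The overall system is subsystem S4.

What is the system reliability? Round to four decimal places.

0.9310

R(M1) = exp(−0.000327 × 500) = 0.849166
R(M2) = exp(−0.000616 × 500) = 0.734915
R(M3) = exp(−0.000158 × 500) = 0.924040
R(M4) = exp(−0.000311 × 500) = 0.855987
R(M5) = exp(−0.000186 × 500) = 0.911194
R(M6) = exp(−0.000573 × 500) = 0.750887
Series (M1, M2, and M3): 0.849166 × 0.734915 × 0.924040 = 0.576661
Parallel (M5 and M6): 1 − (1 − 0.911194)(1 − 0.750887) = 0.977877
Series (M4 and [0.977877]): 0.855987 × 0.977877 = 0.837050
Parallel ([0.576661] and [0.837050]): 1 − (1 − 0.576661)(1 − 0.837050) = 0.9310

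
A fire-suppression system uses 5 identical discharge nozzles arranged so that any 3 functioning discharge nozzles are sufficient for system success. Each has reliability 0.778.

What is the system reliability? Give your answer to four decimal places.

0.9238

R = Σ_{i=3}^{5} C(5,i) p^i (1−p)^{5−i} with p = 0.778
C(5,3)·0.778^3·0.222^2 = 0.232084
C(5,4)·0.778^4·0.222^1 = 0.406669
C(5,5)·0.778^5·0.222^0 = 0.285035
Sum = 0.9238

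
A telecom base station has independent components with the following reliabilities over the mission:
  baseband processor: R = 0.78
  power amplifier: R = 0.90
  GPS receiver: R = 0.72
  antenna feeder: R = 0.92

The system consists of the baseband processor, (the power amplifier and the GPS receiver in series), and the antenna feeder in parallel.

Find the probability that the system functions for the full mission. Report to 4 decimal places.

0.9938

Series (power amplifier and GPS receiver): 0.900000 × 0.720000 = 0.648000
Parallel (baseband processor, [0.648000], and antenna feeder): 1 − (1 − 0.780000)(1 − 0.648000)(1 − 0.920000) = 0.9938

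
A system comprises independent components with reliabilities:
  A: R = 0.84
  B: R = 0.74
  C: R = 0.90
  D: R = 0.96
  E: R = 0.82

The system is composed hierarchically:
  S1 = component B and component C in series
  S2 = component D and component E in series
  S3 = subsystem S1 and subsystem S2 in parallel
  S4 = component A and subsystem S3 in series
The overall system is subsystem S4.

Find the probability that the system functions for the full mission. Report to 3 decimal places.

Series (B and C): 0.74000 × 0.90000 = 0.66600
Series (D and E): 0.96000 × 0.82000 = 0.78720
Parallel ([0.66600] and [0.78720]): 1 − (1 − 0.66600)(1 − 0.78720) = 0.92892
Series (A and [0.92892]): 0.84000 × 0.92892 = 0.780

0.780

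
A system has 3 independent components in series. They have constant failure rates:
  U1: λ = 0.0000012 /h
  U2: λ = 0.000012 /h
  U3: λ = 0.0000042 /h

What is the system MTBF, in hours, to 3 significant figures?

Series of exponential components: λ_sys = Σ λ_i
λ_sys = 0.0000012 + 0.000012 + 0.0000042 = 1.7400e-05 /h
MTBF = 1 / λ_sys = 57500 h

57500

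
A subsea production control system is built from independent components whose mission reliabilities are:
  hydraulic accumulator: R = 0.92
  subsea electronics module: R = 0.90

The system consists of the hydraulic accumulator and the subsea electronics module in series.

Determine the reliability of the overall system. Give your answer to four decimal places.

Series (hydraulic accumulator and subsea electronics module): 0.920000 × 0.900000 = 0.8280

0.8280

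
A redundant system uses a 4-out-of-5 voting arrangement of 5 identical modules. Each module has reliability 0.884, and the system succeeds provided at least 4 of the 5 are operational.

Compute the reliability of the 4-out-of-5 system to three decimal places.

0.894

R = Σ_{i=4}^{5} C(5,i) p^i (1−p)^{5−i} with p = 0.884
C(5,4)·0.884^4·0.116^1 = 0.35419
C(5,5)·0.884^5·0.116^0 = 0.53984
Sum = 0.894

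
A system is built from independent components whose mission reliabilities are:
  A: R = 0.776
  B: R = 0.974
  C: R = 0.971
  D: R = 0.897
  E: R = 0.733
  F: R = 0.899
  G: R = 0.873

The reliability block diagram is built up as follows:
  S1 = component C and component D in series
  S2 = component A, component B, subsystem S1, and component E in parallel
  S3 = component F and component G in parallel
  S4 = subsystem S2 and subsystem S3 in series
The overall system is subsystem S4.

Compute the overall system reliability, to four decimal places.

Series (C and D): 0.971000 × 0.897000 = 0.870987
Parallel (A, B, [0.870987], and E): 1 − (1 − 0.776000)(1 − 0.974000)(1 − 0.870987)(1 − 0.733000) = 0.999799
Parallel (F and G): 1 − (1 − 0.899000)(1 − 0.873000) = 0.987173
Series ([0.999799] and [0.987173]): 0.999799 × 0.987173 = 0.9870

0.9870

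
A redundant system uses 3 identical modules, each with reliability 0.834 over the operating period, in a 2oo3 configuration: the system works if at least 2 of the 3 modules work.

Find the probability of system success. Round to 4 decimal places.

R = Σ_{i=2}^{3} C(3,i) p^i (1−p)^{3−i} with p = 0.834
C(3,2)·0.834^2·0.166^1 = 0.346387
C(3,3)·0.834^3·0.166^0 = 0.580094
Sum = 0.9265

0.9265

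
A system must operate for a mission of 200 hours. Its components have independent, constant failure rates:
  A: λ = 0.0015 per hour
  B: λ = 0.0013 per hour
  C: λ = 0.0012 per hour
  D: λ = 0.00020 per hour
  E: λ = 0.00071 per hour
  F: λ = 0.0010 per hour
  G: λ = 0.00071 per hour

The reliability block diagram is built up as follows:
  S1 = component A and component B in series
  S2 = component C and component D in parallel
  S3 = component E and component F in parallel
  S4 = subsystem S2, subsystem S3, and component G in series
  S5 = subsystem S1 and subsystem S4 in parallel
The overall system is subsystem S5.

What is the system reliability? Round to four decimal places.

R(A) = exp(−0.0015 × 200) = 0.740818
R(B) = exp(−0.0013 × 200) = 0.771052
R(C) = exp(−0.0012 × 200) = 0.786628
R(D) = exp(−0.00020 × 200) = 0.960789
R(E) = exp(−0.00071 × 200) = 0.867621
R(F) = exp(−0.0010 × 200) = 0.818731
R(G) = exp(−0.00071 × 200) = 0.867621
Series (A and B): 0.740818 × 0.771052 = 0.571209
Parallel (C and D): 1 − (1 − 0.786628)(1 − 0.960789) = 0.991633
Parallel (E and F): 1 − (1 − 0.867621)(1 − 0.818731) = 0.976004
Series ([0.991633], [0.976004], and G): 0.991633 × 0.976004 × 0.867621 = 0.839716
Parallel ([0.571209] and [0.839716]): 1 − (1 − 0.571209)(1 − 0.839716) = 0.9313

0.9313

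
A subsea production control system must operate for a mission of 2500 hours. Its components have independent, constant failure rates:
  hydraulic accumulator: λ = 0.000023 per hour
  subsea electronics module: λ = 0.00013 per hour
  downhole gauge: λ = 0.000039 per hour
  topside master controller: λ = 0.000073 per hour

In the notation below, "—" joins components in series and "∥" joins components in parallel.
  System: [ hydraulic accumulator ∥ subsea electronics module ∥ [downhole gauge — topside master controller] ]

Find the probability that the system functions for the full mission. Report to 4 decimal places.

0.9962

R(hydraulic accumulator) = exp(−0.000023 × 2500) = 0.944122
R(subsea electronics module) = exp(−0.00013 × 2500) = 0.722527
R(downhole gauge) = exp(−0.000039 × 2500) = 0.907102
R(topside master controller) = exp(−0.000073 × 2500) = 0.833185
Series (downhole gauge and topside master controller): 0.907102 × 0.833185 = 0.755784
Parallel (hydraulic accumulator, subsea electronics module, and [0.755784]): 1 − (1 − 0.944122)(1 − 0.722527)(1 − 0.755784) = 0.9962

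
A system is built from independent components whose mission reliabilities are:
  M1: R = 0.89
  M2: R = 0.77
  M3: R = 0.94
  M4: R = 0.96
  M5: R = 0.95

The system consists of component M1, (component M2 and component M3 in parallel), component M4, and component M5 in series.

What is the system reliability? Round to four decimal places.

Parallel (M2 and M3): 1 − (1 − 0.770000)(1 − 0.940000) = 0.986200
Series (M1, [0.986200], M4, and M5): 0.890000 × 0.986200 × 0.960000 × 0.950000 = 0.8005

0.8005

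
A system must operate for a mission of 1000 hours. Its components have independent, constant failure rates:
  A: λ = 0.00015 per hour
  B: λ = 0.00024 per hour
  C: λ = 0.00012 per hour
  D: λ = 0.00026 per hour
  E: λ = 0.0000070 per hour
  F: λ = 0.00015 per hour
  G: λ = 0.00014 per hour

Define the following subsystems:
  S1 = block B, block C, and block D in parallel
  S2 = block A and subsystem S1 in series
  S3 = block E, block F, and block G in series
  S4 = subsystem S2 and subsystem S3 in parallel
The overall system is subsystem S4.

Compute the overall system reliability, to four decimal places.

0.9630

R(A) = exp(−0.00015 × 1000) = 0.860708
R(B) = exp(−0.00024 × 1000) = 0.786628
R(C) = exp(−0.00012 × 1000) = 0.886920
R(D) = exp(−0.00026 × 1000) = 0.771052
R(E) = exp(−0.0000070 × 1000) = 0.993024
R(F) = exp(−0.00015 × 1000) = 0.860708
R(G) = exp(−0.00014 × 1000) = 0.869358
Parallel (B, C, and D): 1 − (1 − 0.786628)(1 − 0.886920)(1 − 0.771052) = 0.994476
Series (A and [0.994476]): 0.860708 × 0.994476 = 0.855953
Series (E, F, and G): 0.993024 × 0.860708 × 0.869358 = 0.743044
Parallel ([0.855953] and [0.743044]): 1 − (1 − 0.855953)(1 − 0.743044) = 0.9630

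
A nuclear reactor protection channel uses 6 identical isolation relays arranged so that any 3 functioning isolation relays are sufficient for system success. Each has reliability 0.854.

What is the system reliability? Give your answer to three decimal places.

R = Σ_{i=3}^{6} C(6,i) p^i (1−p)^{6−i} with p = 0.854
C(6,3)·0.854^3·0.146^3 = 0.03877
C(6,4)·0.854^4·0.146^2 = 0.17007
C(6,5)·0.854^5·0.146^1 = 0.39792
C(6,6)·0.854^6·0.146^0 = 0.38792
Sum = 0.995

0.995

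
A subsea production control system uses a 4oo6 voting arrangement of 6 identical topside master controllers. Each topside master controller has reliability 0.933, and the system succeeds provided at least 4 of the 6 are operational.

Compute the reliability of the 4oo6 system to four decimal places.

R = Σ_{i=4}^{6} C(6,i) p^i (1−p)^{6−i} with p = 0.933
C(6,4)·0.933^4·0.067^2 = 0.051023
C(6,5)·0.933^5·0.067^1 = 0.284207
C(6,6)·0.933^6·0.067^0 = 0.659614
Sum = 0.9948

0.9948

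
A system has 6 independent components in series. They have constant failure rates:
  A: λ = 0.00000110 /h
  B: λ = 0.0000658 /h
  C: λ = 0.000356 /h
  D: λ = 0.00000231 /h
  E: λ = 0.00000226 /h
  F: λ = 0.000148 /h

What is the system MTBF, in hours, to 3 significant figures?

Series of exponential components: λ_sys = Σ λ_i
λ_sys = 0.00000110 + 0.0000658 + 0.000356 + 0.00000231 + 0.00000226 + 0.000148 = 5.7547e-04 /h
MTBF = 1 / λ_sys = 1740 h

1740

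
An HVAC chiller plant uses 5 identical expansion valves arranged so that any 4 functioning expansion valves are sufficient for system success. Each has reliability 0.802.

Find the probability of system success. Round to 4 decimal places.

R = Σ_{i=4}^{5} C(5,i) p^i (1−p)^{5−i} with p = 0.802
C(5,4)·0.802^4·0.198^1 = 0.409574
C(5,5)·0.802^5·0.198^0 = 0.331797
Sum = 0.7414

0.7414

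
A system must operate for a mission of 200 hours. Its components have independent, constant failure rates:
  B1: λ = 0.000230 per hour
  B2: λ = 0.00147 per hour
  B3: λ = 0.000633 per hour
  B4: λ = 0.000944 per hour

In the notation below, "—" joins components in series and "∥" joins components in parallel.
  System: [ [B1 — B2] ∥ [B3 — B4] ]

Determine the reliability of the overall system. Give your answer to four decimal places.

R(B1) = exp(−0.000230 × 200) = 0.955042
R(B2) = exp(−0.00147 × 200) = 0.745276
R(B3) = exp(−0.000633 × 200) = 0.881086
R(B4) = exp(−0.000944 × 200) = 0.827952
Series (B1 and B2): 0.955042 × 0.745276 = 0.711770
Series (B3 and B4): 0.881086 × 0.827952 = 0.729497
Parallel ([0.711770] and [0.729497]): 1 − (1 − 0.711770)(1 − 0.729497) = 0.9220

0.9220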